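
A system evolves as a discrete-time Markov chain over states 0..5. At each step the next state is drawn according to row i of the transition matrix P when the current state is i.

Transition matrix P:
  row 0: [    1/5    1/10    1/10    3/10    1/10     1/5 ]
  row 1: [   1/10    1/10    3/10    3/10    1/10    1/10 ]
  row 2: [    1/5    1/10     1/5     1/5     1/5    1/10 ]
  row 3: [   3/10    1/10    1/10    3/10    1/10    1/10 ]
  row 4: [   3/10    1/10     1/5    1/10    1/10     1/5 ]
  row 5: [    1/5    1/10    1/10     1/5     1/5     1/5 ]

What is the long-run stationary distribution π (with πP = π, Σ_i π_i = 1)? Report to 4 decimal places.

π = [0.2274, 0.1000, 0.1478, 0.2442, 0.1299, 0.1508]

Balance equations π_j = Σ_i π_i·P[i][j]:
  π_0 = 1/5·π_0 + 1/10·π_1 + 1/5·π_2 + 3/10·π_3 + 3/10·π_4 + 1/5·π_5
  π_1 = 1/10·π_0 + 1/10·π_1 + 1/10·π_2 + 1/10·π_3 + 1/10·π_4 + 1/10·π_5
  π_2 = 1/10·π_0 + 3/10·π_1 + 1/5·π_2 + 1/10·π_3 + 1/5·π_4 + 1/10·π_5
  π_3 = 3/10·π_0 + 3/10·π_1 + 1/5·π_2 + 3/10·π_3 + 1/10·π_4 + 1/5·π_5
  π_4 = 1/10·π_0 + 1/10·π_1 + 1/5·π_2 + 1/10·π_3 + 1/10·π_4 + 1/5·π_5
  normalize: π_0 + π_1 + π_2 + π_3 + π_4 + π_5 = 1
Solving the linear system gives exactly π = [556/2445, 1/10, 6503/44010, 199/815, 127/978, 6637/44010].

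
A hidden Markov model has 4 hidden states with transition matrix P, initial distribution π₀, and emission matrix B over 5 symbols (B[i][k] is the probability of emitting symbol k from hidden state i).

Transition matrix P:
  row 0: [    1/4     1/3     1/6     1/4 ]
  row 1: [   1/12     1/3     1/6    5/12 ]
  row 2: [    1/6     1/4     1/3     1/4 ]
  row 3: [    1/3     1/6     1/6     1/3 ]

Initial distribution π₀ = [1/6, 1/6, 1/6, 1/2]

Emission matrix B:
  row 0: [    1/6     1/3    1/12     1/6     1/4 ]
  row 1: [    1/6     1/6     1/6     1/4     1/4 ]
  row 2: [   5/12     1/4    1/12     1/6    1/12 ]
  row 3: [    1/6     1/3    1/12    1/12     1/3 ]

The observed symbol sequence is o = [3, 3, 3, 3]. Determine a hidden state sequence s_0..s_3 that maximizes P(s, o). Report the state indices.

path = [1, 1, 1, 1]

t=0: δ = [2.778e-02, 4.167e-02, 2.778e-02, 4.167e-02]  (obs o_0=3)
t=1: δ = [2.315e-03, 3.472e-03, 1.543e-03, 1.447e-03]  ψ = [3, 1, 2, 1]  (obs o_1=3)
t=2: δ = [9.645e-05, 2.894e-04, 9.645e-05, 1.206e-04]  ψ = [0, 1, 1, 1]  (obs o_2=3)
t=3: δ = [6.698e-06, 2.411e-05, 8.038e-06, 1.005e-05]  ψ = [3, 1, 1, 1]  (obs o_3=3)
backtrack: best end state = 1; path = [1, 1, 1, 1]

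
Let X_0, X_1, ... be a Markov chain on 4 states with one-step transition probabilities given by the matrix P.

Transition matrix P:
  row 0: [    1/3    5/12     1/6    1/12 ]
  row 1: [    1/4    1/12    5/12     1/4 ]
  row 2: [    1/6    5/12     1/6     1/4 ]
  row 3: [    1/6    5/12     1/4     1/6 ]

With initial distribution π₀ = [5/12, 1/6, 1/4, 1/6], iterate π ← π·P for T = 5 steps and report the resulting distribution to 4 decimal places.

π = [0.2312, 0.3131, 0.2606, 0.1951]

t=0: π = [0.4167, 0.1667, 0.2500, 0.1667]
t=1: π = [0.2500, 0.3611, 0.2222, 0.1667]
t=2: π = [0.2384, 0.2963, 0.2708, 0.1944]
t=3: π = [0.2311, 0.3179, 0.2569, 0.1941]
t=4: π = [0.2317, 0.3107, 0.2623, 0.1953]
t=5: π = [0.2312, 0.3131, 0.2606, 0.1951]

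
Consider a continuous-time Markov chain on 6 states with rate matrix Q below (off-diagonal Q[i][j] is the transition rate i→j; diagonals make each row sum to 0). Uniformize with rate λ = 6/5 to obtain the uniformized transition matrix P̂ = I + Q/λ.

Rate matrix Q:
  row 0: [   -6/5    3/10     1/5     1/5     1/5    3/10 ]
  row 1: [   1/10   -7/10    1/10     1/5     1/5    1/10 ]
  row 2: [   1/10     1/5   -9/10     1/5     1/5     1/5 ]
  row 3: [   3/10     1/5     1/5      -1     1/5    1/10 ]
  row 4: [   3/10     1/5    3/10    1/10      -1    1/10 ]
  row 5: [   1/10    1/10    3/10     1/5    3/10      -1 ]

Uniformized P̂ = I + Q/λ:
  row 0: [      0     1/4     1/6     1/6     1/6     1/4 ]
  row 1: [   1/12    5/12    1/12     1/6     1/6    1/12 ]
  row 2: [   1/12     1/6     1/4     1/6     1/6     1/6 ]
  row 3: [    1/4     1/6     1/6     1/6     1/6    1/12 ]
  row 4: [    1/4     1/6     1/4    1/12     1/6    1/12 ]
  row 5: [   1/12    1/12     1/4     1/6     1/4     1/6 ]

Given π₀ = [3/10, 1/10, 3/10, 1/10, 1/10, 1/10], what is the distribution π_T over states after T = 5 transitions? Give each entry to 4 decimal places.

π = [0.1276, 0.2217, 0.1898, 0.1519, 0.1776, 0.1314]

t=0: π = [0.3000, 0.1000, 0.3000, 0.1000, 0.1000, 0.1000]
t=1: π = [0.0917, 0.2083, 0.2000, 0.1583, 0.1750, 0.1667]
t=2: π = [0.1313, 0.2125, 0.1944, 0.1521, 0.1806, 0.1292]
t=3: π = [0.1278, 0.2200, 0.1910, 0.1516, 0.1774, 0.1322]
t=4: π = [0.1275, 0.2213, 0.1901, 0.1519, 0.1777, 0.1316]
t=5: π = [0.1276, 0.2217, 0.1898, 0.1519, 0.1776, 0.1314]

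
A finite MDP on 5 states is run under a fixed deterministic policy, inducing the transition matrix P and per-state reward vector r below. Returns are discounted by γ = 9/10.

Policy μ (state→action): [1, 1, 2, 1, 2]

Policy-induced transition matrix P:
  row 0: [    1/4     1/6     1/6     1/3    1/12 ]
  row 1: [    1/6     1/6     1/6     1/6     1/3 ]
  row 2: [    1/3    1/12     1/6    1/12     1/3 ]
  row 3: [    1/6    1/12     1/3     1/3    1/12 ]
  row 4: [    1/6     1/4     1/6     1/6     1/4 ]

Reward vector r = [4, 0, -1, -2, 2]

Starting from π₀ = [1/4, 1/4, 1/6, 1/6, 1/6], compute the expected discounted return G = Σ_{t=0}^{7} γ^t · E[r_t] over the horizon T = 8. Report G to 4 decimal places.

G = 3.8307

t=0: π = [0.2500, 0.2500, 0.1667, 0.1667, 0.1667], E[r] = 0.8333, γ^t·E[r] = 0.833333, running G = 0.833333
t=1: π = [0.2153, 0.1528, 0.1944, 0.2222, 0.2153], E[r] = 0.6528, γ^t·E[r] = 0.587500, running G = 1.420833
t=2: π = [0.2170, 0.1499, 0.2037, 0.2234, 0.2060], E[r] = 0.6296, γ^t·E[r] = 0.510000, running G = 1.930833
t=3: π = [0.2187, 0.1482, 0.2039, 0.2231, 0.2061], E[r] = 0.6369, γ^t·E[r] = 0.464273, running G = 2.395107
t=4: π = [0.2189, 0.1483, 0.2038, 0.2233, 0.2057], E[r] = 0.6365, γ^t·E[r] = 0.417582, running G = 2.812689
t=5: π = [0.2189, 0.1482, 0.2039, 0.2234, 0.2056], E[r] = 0.6362, γ^t·E[r] = 0.375656, running G = 3.188345
t=6: π = [0.2189, 0.1482, 0.2039, 0.2234, 0.2056], E[r] = 0.6361, γ^t·E[r] = 0.338074, running G = 3.526419
t=7: π = [0.2189, 0.1482, 0.2039, 0.2234, 0.2056], E[r] = 0.6361, γ^t·E[r] = 0.304266, running G = 3.830686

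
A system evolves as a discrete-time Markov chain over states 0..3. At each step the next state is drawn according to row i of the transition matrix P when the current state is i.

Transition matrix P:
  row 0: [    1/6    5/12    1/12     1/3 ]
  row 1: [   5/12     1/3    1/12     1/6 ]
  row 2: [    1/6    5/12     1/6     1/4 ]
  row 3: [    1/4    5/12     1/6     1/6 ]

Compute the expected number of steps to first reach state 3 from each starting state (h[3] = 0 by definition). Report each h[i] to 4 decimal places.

h = [3.8218, 4.4098, 4.1693, 0.0000]

First-step conditioning: h[3] = 0; for i ≠ 3, h[i] = 1 + Σ_k P[i][k]·h[k].
  h[0] = 1 + 1/6·h[0] + 5/12·h[1] + 1/12·h[2]
  h[1] = 1 + 5/12·h[0] + 1/3·h[1] + 1/12·h[2]
  h[2] = 1 + 1/6·h[0] + 5/12·h[1] + 1/6·h[2]
Solving the 3×3 linear system over states ≠ 3 gives exactly h = [1716/449, 1980/449, 1872/449, 0] (h[3] = 0 is the target).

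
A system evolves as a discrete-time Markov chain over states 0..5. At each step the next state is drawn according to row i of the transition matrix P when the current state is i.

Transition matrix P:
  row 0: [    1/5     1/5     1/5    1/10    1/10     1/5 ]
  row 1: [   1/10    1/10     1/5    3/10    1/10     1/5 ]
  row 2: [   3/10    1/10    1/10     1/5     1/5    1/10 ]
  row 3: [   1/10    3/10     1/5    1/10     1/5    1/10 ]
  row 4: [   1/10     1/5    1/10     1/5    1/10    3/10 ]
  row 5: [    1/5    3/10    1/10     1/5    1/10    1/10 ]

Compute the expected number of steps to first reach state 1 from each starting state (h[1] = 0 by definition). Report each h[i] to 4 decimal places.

First-step conditioning: h[1] = 0; for i ≠ 1, h[i] = 1 + Σ_k P[i][k]·h[k].
  h[0] = 1 + 1/5·h[0] + 1/5·h[2] + 1/10·h[3] + 1/10·h[4] + 1/5·h[5]
  h[2] = 1 + 3/10·h[0] + 1/10·h[2] + 1/5·h[3] + 1/5·h[4] + 1/10·h[5]
  h[3] = 1 + 1/10·h[0] + 1/5·h[2] + 1/10·h[3] + 1/5·h[4] + 1/10·h[5]
  h[4] = 1 + 1/10·h[0] + 1/10·h[2] + 1/5·h[3] + 1/10·h[4] + 3/10·h[5]
  h[5] = 1 + 1/5·h[0] + 1/10·h[2] + 1/5·h[3] + 1/10·h[4] + 1/10·h[5]
Solving the 5×5 linear system over states ≠ 1 gives exactly h = [24200/5219, 0, 26370/5219, 21970/5219, 23500/5219, 21600/5219] (h[1] = 0 is the target).

h = [4.6369, 0.0000, 5.0527, 4.2096, 4.5028, 4.1387]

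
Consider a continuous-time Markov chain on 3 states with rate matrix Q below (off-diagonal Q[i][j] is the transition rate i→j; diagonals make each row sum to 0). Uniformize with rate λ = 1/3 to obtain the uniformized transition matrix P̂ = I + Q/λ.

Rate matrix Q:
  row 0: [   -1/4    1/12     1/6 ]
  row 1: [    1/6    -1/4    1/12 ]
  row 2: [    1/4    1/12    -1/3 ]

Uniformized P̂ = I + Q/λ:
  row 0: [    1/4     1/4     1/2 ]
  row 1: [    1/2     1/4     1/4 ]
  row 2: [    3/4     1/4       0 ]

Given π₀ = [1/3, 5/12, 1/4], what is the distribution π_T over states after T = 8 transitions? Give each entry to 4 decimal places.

t=0: π = [0.3333, 0.4167, 0.2500]
t=1: π = [0.4792, 0.2500, 0.2708]
t=2: π = [0.4479, 0.2500, 0.3021]
t=3: π = [0.4635, 0.2500, 0.2865]
t=4: π = [0.4557, 0.2500, 0.2943]
t=5: π = [0.4596, 0.2500, 0.2904]
t=6: π = [0.4577, 0.2500, 0.2923]
t=7: π = [0.4587, 0.2500, 0.2913]
t=8: π = [0.4582, 0.2500, 0.2918]

π = [0.4582, 0.2500, 0.2918]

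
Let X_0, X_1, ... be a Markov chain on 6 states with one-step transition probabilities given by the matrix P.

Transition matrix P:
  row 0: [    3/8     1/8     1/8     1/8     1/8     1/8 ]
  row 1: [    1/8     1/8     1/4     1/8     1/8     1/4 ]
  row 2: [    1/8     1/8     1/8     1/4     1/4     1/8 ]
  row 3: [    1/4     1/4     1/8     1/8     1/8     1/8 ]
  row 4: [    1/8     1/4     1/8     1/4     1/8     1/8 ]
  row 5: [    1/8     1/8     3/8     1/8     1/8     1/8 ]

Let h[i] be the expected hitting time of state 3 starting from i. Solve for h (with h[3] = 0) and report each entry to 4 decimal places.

First-step conditioning: h[3] = 0; for i ≠ 3, h[i] = 1 + Σ_k P[i][k]·h[k].
  h[0] = 1 + 3/8·h[0] + 1/8·h[1] + 1/8·h[2] + 1/8·h[4] + 1/8·h[5]
  h[1] = 1 + 1/8·h[0] + 1/8·h[1] + 1/4·h[2] + 1/8·h[4] + 1/4·h[5]
  h[2] = 1 + 1/8·h[0] + 1/8·h[1] + 1/8·h[2] + 1/4·h[4] + 1/8·h[5]
  h[4] = 1 + 1/8·h[0] + 1/4·h[1] + 1/8·h[2] + 1/8·h[4] + 1/8·h[5]
  h[5] = 1 + 1/8·h[0] + 1/8·h[1] + 3/8·h[2] + 1/8·h[4] + 1/8·h[5]
Solving the 5×5 linear system over states ≠ 3 gives exactly h = [1816/301, 1776/301, 1560/301, 0, 1584/301, 1752/301] (h[3] = 0 is the target).

h = [6.0332, 5.9003, 5.1827, 0.0000, 5.2625, 5.8206]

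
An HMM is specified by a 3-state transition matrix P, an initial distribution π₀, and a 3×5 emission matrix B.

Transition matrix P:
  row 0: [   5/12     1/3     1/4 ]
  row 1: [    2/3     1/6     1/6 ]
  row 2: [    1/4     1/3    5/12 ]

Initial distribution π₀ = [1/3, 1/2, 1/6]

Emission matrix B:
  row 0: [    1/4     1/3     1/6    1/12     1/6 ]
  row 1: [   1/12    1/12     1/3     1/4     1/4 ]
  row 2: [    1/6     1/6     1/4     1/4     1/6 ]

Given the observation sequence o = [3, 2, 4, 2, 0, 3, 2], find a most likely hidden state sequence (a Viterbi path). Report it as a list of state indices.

t=0: δ = [2.778e-02, 1.250e-01, 4.167e-02]  (obs o_0=3)
t=1: δ = [1.389e-02, 6.944e-03, 5.208e-03]  ψ = [1, 1, 1]  (obs o_1=2)
t=2: δ = [9.645e-04, 1.157e-03, 5.787e-04]  ψ = [0, 0, 0]  (obs o_2=4)
t=3: δ = [1.286e-04, 1.072e-04, 6.028e-05]  ψ = [1, 0, 0]  (obs o_3=2)
t=4: δ = [1.786e-05, 3.572e-06, 5.358e-06]  ψ = [1, 0, 0]  (obs o_4=0)
t=5: δ = [6.202e-07, 1.488e-06, 1.116e-06]  ψ = [0, 0, 0]  (obs o_5=3)
t=6: δ = [1.654e-07, 1.240e-07, 1.163e-07]  ψ = [1, 2, 2]  (obs o_6=2)
backtrack: best end state = 0; path = [1, 0, 0, 1, 0, 1, 0]

path = [1, 0, 0, 1, 0, 1, 0]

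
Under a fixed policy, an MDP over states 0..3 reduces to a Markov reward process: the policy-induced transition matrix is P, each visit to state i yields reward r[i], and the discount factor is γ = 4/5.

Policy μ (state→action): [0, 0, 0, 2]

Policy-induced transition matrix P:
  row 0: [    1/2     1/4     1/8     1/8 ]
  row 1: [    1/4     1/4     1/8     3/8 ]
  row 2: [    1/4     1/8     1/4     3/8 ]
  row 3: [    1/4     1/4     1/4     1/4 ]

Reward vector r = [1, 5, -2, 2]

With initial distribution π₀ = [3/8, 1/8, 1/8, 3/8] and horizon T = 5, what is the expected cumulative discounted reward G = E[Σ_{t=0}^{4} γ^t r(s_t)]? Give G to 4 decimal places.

t=0: π = [0.3750, 0.1250, 0.1250, 0.3750], E[r] = 1.5000, γ^t·E[r] = 1.500000, running G = 1.500000
t=1: π = [0.3438, 0.2344, 0.1875, 0.2344], E[r] = 1.6094, γ^t·E[r] = 1.287500, running G = 2.787500
t=2: π = [0.3359, 0.2266, 0.1777, 0.2598], E[r] = 1.6328, γ^t·E[r] = 1.045000, running G = 3.832500
t=3: π = [0.3340, 0.2278, 0.1797, 0.2585], E[r] = 1.6306, γ^t·E[r] = 0.834875, running G = 4.667375
t=4: π = [0.3335, 0.2275, 0.1798, 0.2592], E[r] = 1.6300, γ^t·E[r] = 0.667650, running G = 5.335025

G = 5.3350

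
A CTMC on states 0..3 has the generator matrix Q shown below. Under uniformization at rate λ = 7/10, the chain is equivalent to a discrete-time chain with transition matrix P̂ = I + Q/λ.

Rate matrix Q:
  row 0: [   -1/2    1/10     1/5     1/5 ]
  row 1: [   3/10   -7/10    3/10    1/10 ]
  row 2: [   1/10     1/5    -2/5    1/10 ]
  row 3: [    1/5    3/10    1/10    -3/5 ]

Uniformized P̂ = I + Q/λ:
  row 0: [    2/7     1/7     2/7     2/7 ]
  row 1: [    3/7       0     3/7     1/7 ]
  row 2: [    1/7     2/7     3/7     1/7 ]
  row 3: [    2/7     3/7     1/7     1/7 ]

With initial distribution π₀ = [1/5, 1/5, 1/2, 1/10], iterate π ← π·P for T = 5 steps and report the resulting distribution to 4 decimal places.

t=0: π = [0.2000, 0.2000, 0.5000, 0.1000]
t=1: π = [0.2429, 0.2143, 0.3714, 0.1714]
t=2: π = [0.2633, 0.2143, 0.3449, 0.1776]
t=3: π = [0.2671, 0.2122, 0.3402, 0.1805]
t=4: π = [0.2674, 0.2127, 0.3389, 0.1810]
t=5: π = [0.2677, 0.2126, 0.3387, 0.1811]

π = [0.2677, 0.2126, 0.3387, 0.1811]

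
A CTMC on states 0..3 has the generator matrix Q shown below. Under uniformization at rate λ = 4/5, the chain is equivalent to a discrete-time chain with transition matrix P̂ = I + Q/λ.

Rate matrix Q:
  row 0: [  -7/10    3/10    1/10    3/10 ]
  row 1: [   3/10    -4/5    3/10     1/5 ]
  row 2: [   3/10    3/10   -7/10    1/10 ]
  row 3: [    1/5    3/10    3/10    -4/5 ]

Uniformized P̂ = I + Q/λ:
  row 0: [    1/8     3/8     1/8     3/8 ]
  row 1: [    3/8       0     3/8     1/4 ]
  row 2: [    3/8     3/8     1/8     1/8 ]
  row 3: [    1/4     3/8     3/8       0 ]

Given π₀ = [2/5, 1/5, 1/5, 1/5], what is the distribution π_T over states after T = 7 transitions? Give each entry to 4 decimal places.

π = [0.2796, 0.2728, 0.2440, 0.2035]

t=0: π = [0.4000, 0.2000, 0.2000, 0.2000]
t=1: π = [0.2500, 0.3000, 0.2250, 0.2250]
t=2: π = [0.2844, 0.2625, 0.2563, 0.1969]
t=3: π = [0.2793, 0.2766, 0.2398, 0.2043]
t=4: π = [0.2796, 0.2713, 0.2452, 0.2039]
t=5: π = [0.2796, 0.2733, 0.2438, 0.2033]
t=6: π = [0.2797, 0.2725, 0.2442, 0.2036]
t=7: π = [0.2796, 0.2728, 0.2440, 0.2035]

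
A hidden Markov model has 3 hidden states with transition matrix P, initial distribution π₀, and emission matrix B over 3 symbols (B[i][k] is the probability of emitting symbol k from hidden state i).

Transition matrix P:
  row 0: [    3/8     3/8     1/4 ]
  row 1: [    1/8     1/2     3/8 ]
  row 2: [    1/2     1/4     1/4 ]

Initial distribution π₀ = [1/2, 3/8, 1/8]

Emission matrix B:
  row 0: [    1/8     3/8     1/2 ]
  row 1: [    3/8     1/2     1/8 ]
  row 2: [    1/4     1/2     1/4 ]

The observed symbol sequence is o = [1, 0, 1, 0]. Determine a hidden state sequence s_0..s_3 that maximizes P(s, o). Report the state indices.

path = [1, 1, 1, 1]

t=0: δ = [1.875e-01, 1.875e-01, 6.250e-02]  (obs o_0=1)
t=1: δ = [8.789e-03, 3.516e-02, 1.758e-02]  ψ = [0, 1, 1]  (obs o_1=0)
t=2: δ = [3.296e-03, 8.789e-03, 6.592e-03]  ψ = [2, 1, 1]  (obs o_2=1)
t=3: δ = [4.120e-04, 1.648e-03, 8.240e-04]  ψ = [2, 1, 1]  (obs o_3=0)
backtrack: best end state = 1; path = [1, 1, 1, 1]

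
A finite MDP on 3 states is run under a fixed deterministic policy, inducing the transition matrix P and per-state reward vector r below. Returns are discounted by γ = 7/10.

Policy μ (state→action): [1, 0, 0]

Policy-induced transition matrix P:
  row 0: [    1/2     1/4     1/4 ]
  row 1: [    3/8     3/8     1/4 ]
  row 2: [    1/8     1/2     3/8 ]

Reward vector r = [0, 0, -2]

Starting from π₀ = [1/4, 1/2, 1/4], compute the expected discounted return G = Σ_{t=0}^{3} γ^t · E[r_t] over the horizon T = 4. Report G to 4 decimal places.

t=0: π = [0.2500, 0.5000, 0.2500], E[r] = -0.5000, γ^t·E[r] = -0.500000, running G = -0.500000
t=1: π = [0.3438, 0.3750, 0.2813], E[r] = -0.5625, γ^t·E[r] = -0.393750, running G = -0.893750
t=2: π = [0.3477, 0.3672, 0.2852], E[r] = -0.5703, γ^t·E[r] = -0.279453, running G = -1.173203
t=3: π = [0.3472, 0.3672, 0.2856], E[r] = -0.5713, γ^t·E[r] = -0.195952, running G = -1.369155

G = -1.3692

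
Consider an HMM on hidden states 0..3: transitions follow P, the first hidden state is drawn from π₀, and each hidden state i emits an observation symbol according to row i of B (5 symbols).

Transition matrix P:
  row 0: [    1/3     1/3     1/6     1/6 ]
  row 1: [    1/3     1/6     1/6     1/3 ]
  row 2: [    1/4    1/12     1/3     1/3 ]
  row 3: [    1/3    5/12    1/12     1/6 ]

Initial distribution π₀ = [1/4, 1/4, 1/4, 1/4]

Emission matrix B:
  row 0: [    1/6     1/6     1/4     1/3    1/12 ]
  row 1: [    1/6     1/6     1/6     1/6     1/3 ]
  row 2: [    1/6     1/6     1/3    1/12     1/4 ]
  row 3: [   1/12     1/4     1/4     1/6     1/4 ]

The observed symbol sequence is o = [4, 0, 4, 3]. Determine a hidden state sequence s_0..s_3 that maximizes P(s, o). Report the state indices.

t=0: δ = [2.083e-02, 8.333e-02, 6.250e-02, 6.250e-02]  (obs o_0=4)
t=1: δ = [4.630e-03, 4.340e-03, 3.472e-03, 2.315e-03]  ψ = [1, 3, 2, 1]  (obs o_1=0)
t=2: δ = [1.286e-04, 5.144e-04, 2.894e-04, 3.617e-04]  ψ = [0, 0, 2, 1]  (obs o_2=4)
t=3: δ = [5.716e-05, 2.512e-05, 8.038e-06, 2.858e-05]  ψ = [1, 3, 2, 1]  (obs o_3=3)
backtrack: best end state = 0; path = [1, 0, 1, 0]

path = [1, 0, 1, 0]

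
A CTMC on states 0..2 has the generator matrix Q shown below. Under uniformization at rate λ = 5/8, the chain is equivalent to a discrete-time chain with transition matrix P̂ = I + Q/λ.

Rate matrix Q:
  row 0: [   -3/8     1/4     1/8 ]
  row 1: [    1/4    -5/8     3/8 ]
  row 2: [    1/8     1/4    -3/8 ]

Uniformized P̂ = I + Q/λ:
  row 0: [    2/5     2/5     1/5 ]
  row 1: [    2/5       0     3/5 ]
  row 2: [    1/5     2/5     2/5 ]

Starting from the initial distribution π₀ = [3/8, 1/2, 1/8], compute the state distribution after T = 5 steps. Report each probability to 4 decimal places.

t=0: π = [0.3750, 0.5000, 0.1250]
t=1: π = [0.3750, 0.2000, 0.4250]
t=2: π = [0.3150, 0.3200, 0.3650]
t=3: π = [0.3270, 0.2720, 0.4010]
t=4: π = [0.3198, 0.2912, 0.3890]
t=5: π = [0.3222, 0.2835, 0.3943]

π = [0.3222, 0.2835, 0.3943]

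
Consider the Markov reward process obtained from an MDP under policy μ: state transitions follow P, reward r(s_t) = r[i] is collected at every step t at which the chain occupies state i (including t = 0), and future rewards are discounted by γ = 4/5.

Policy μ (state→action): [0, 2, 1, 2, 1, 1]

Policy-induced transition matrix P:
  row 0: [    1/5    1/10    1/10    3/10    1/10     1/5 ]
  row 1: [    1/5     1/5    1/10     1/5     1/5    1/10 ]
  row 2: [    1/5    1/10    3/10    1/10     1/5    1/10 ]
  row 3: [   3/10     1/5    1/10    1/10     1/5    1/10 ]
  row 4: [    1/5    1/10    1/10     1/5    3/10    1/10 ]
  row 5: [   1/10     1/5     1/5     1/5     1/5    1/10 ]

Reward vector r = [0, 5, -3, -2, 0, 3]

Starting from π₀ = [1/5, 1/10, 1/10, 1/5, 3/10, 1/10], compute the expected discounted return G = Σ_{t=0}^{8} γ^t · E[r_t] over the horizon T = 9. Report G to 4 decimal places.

t=0: π = [0.2000, 0.1000, 0.1000, 0.2000, 0.3000, 0.1000], E[r] = 0.1000, γ^t·E[r] = 0.100000, running G = 0.100000
t=1: π = [0.2100, 0.1400, 0.1300, 0.1900, 0.2100, 0.1200], E[r] = 0.2900, γ^t·E[r] = 0.232000, running G = 0.332000
t=2: π = [0.2070, 0.1450, 0.1380, 0.1890, 0.2000, 0.1210], E[r] = 0.2960, γ^t·E[r] = 0.189440, running G = 0.521440
t=3: π = [0.2068, 0.1455, 0.1397, 0.1880, 0.1993, 0.1207], E[r] = 0.2945, γ^t·E[r] = 0.150784, running G = 0.672224
t=4: π = [0.2067, 0.1454, 0.1400, 0.1879, 0.1993, 0.1207], E[r] = 0.2933, γ^t·E[r] = 0.120132, running G = 0.792356
t=5: π = [0.2067, 0.1454, 0.1401, 0.1879, 0.1993, 0.1207], E[r] = 0.2931, γ^t·E[r] = 0.096027, running G = 0.888383
t=6: π = [0.2067, 0.1454, 0.1401, 0.1879, 0.1993, 0.1207], E[r] = 0.2930, γ^t·E[r] = 0.076807, running G = 0.965190
t=7: π = [0.2067, 0.1454, 0.1401, 0.1879, 0.1993, 0.1207], E[r] = 0.2930, γ^t·E[r] = 0.061444, running G = 1.026634
t=8: π = [0.2067, 0.1454, 0.1401, 0.1879, 0.1993, 0.1207], E[r] = 0.2930, γ^t·E[r] = 0.049155, running G = 1.075788

G = 1.0758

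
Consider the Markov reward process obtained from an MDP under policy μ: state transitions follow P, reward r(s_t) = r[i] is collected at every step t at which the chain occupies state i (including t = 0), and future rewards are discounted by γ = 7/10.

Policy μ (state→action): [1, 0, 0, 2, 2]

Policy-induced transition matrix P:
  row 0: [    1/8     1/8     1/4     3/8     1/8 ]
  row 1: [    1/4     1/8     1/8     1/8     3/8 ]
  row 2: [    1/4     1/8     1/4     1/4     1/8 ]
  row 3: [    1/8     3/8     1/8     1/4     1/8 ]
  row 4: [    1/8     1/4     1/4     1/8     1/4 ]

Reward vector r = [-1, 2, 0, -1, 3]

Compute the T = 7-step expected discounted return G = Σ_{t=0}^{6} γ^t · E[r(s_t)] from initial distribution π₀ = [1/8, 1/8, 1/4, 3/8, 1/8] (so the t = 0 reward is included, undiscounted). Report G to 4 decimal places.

t=0: π = [0.1250, 0.1250, 0.2500, 0.3750, 0.1250], E[r] = 0.1250, γ^t·E[r] = 0.125000, running G = 0.125000
t=1: π = [0.1719, 0.2344, 0.1875, 0.2344, 0.1719], E[r] = 0.5781, γ^t·E[r] = 0.404688, running G = 0.529688
t=2: π = [0.1777, 0.2051, 0.1914, 0.2207, 0.2051], E[r] = 0.6270, γ^t·E[r] = 0.307207, running G = 0.836895
t=3: π = [0.1746, 0.2058, 0.1968, 0.2209, 0.2019], E[r] = 0.6218, γ^t·E[r] = 0.213286, running G = 1.050181
t=4: π = [0.1753, 0.2055, 0.1967, 0.2209, 0.2017], E[r] = 0.6198, γ^t·E[r] = 0.148824, running G = 1.199005
t=5: π = [0.1753, 0.2054, 0.1967, 0.2210, 0.2016], E[r] = 0.6193, γ^t·E[r] = 0.104087, running G = 1.303092
t=6: π = [0.1753, 0.2055, 0.1967, 0.2210, 0.2016], E[r] = 0.6193, γ^t·E[r] = 0.072856, running G = 1.375948

G = 1.3759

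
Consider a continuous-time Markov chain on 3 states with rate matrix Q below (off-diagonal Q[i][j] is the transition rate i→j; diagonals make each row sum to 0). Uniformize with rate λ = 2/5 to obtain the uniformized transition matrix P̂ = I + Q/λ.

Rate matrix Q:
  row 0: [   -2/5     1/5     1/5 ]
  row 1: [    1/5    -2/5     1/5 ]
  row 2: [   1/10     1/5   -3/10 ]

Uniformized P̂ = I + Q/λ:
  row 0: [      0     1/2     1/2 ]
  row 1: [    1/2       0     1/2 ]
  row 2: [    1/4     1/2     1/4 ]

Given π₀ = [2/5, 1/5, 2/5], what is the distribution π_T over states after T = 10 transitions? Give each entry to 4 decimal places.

π = [0.2668, 0.3332, 0.4000]

t=0: π = [0.4000, 0.2000, 0.4000]
t=1: π = [0.2000, 0.4000, 0.4000]
t=2: π = [0.3000, 0.3000, 0.4000]
t=3: π = [0.2500, 0.3500, 0.4000]
t=4: π = [0.2750, 0.3250, 0.4000]
t=5: π = [0.2625, 0.3375, 0.4000]
t=6: π = [0.2688, 0.3313, 0.4000]
t=7: π = [0.2656, 0.3344, 0.4000]
t=8: π = [0.2672, 0.3328, 0.4000]
t=9: π = [0.2664, 0.3336, 0.4000]
t=10: π = [0.2668, 0.3332, 0.4000]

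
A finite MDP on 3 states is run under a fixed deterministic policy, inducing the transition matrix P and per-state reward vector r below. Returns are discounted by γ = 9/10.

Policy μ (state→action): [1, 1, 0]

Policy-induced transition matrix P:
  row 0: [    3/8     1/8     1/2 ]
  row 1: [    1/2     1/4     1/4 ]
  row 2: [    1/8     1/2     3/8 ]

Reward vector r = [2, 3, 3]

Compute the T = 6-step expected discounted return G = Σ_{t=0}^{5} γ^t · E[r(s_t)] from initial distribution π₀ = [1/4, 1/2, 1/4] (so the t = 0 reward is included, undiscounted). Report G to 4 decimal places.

G = 12.5800

t=0: π = [0.2500, 0.5000, 0.2500], E[r] = 2.7500, γ^t·E[r] = 2.750000, running G = 2.750000
t=1: π = [0.3750, 0.2813, 0.3438], E[r] = 2.6250, γ^t·E[r] = 2.362500, running G = 5.112500
t=2: π = [0.3242, 0.2891, 0.3867], E[r] = 2.6758, γ^t·E[r] = 2.167383, running G = 7.279883
t=3: π = [0.3145, 0.3062, 0.3794], E[r] = 2.6855, γ^t·E[r] = 1.957764, running G = 9.237646
t=4: π = [0.3184, 0.3055, 0.3760], E[r] = 2.6816, γ^t·E[r] = 1.759384, running G = 10.997031
t=5: π = [0.3192, 0.3042, 0.3766], E[r] = 2.6808, γ^t·E[r] = 1.582995, running G = 12.580026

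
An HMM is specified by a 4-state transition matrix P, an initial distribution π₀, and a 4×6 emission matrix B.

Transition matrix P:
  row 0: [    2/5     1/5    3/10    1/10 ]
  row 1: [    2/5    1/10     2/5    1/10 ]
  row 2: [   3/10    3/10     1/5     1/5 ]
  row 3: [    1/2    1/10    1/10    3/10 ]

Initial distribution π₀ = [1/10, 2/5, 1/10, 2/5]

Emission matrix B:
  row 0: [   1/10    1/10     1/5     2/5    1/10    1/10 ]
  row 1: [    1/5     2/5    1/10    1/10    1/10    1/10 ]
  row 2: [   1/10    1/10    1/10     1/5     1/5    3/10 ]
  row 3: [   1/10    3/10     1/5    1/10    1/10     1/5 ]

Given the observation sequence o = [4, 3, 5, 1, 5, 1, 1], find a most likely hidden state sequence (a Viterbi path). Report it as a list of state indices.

t=0: δ = [1.000e-02, 4.000e-02, 2.000e-02, 4.000e-02]  (obs o_0=4)
t=1: δ = [8.000e-03, 6.000e-04, 3.200e-03, 1.200e-03]  ψ = [3, 2, 1, 3]  (obs o_1=3)
t=2: δ = [3.200e-04, 1.600e-04, 7.200e-04, 1.600e-04]  ψ = [0, 0, 0, 0]  (obs o_2=5)
t=3: δ = [2.160e-05, 8.640e-05, 1.440e-05, 4.320e-05]  ψ = [2, 2, 2, 2]  (obs o_3=1)
t=4: δ = [3.456e-06, 8.640e-07, 1.037e-05, 2.592e-06]  ψ = [1, 1, 1, 3]  (obs o_4=5)
t=5: δ = [3.110e-07, 1.244e-06, 2.074e-07, 6.221e-07]  ψ = [2, 2, 2, 2]  (obs o_5=1)
t=6: δ = [4.977e-08, 4.977e-08, 4.977e-08, 5.599e-08]  ψ = [1, 1, 1, 3]  (obs o_6=1)
backtrack: best end state = 3; path = [3, 0, 2, 1, 2, 3, 3]

path = [3, 0, 2, 1, 2, 3, 3]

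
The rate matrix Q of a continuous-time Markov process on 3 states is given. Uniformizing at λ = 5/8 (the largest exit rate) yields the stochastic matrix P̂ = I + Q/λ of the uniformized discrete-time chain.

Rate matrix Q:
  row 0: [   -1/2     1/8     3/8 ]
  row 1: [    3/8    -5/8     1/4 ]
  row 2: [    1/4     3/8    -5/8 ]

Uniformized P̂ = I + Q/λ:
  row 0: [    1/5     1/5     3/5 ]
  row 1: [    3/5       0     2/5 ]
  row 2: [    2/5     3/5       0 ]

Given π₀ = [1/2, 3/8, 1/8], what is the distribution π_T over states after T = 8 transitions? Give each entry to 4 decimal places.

π = [0.3800, 0.2796, 0.3404]

t=0: π = [0.5000, 0.3750, 0.1250]
t=1: π = [0.3750, 0.1750, 0.4500]
t=2: π = [0.3600, 0.3450, 0.2950]
t=3: π = [0.3970, 0.2490, 0.3540]
t=4: π = [0.3704, 0.2918, 0.3378]
t=5: π = [0.3843, 0.2768, 0.3390]
t=6: π = [0.3785, 0.2802, 0.3413]
t=7: π = [0.3803, 0.2805, 0.3392]
t=8: π = [0.3800, 0.2796, 0.3404]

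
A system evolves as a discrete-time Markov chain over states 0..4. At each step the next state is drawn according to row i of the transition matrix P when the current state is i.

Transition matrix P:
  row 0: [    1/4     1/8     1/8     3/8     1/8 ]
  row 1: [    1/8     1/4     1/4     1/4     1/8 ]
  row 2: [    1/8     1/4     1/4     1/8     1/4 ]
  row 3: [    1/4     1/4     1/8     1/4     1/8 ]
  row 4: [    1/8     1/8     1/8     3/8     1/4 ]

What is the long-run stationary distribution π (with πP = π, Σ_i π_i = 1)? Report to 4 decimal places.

Balance equations π_j = Σ_i π_i·P[i][j]:
  π_0 = 1/4·π_0 + 1/8·π_1 + 1/8·π_2 + 1/4·π_3 + 1/8·π_4
  π_1 = 1/8·π_0 + 1/4·π_1 + 1/4·π_2 + 1/4·π_3 + 1/8·π_4
  π_2 = 1/8·π_0 + 1/4·π_1 + 1/4·π_2 + 1/8·π_3 + 1/8·π_4
  π_3 = 3/8·π_0 + 1/4·π_1 + 1/8·π_2 + 1/4·π_3 + 3/8·π_4
  normalize: π_0 + π_1 + π_2 + π_3 + π_4 = 1
Solving the linear system gives exactly π = [187/1029, 13/63, 76/441, 40/147, 517/3087].

π = [0.1817, 0.2063, 0.1723, 0.2721, 0.1675]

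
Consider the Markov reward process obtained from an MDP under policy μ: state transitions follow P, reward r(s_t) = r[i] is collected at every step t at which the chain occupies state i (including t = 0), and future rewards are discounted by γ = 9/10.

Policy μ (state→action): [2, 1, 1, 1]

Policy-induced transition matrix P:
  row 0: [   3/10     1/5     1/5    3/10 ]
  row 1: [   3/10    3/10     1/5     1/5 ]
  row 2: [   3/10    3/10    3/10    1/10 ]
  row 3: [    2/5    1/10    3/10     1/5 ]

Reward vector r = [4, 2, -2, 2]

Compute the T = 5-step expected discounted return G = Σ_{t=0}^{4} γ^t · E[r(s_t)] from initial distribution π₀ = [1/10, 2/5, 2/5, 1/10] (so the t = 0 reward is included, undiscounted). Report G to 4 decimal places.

t=0: π = [0.1000, 0.4000, 0.4000, 0.1000], E[r] = 0.6000, γ^t·E[r] = 0.600000, running G = 0.600000
t=1: π = [0.3100, 0.2700, 0.2500, 0.1700], E[r] = 1.6200, γ^t·E[r] = 1.458000, running G = 2.058000
t=2: π = [0.3170, 0.2350, 0.2420, 0.2060], E[r] = 1.6660, γ^t·E[r] = 1.349460, running G = 3.407460
t=3: π = [0.3206, 0.2271, 0.2448, 0.2075], E[r] = 1.6620, γ^t·E[r] = 1.211598, running G = 4.619058
t=4: π = [0.3208, 0.2264, 0.2452, 0.2076], E[r] = 1.6606, γ^t·E[r] = 1.089507, running G = 5.708565

G = 5.7086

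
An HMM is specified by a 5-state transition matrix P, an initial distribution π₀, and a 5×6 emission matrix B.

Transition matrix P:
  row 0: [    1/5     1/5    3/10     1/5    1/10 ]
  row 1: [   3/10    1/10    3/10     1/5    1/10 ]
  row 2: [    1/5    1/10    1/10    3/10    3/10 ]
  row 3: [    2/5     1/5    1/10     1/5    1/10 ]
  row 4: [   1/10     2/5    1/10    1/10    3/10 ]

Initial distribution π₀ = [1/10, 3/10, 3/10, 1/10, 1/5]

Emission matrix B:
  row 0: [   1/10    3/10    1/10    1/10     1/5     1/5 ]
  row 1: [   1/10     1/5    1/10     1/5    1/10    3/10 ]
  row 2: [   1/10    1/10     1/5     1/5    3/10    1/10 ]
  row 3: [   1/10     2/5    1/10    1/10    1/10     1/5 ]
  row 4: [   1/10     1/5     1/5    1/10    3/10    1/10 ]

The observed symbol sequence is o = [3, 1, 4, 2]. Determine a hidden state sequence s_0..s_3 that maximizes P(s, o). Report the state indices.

path = [2, 3, 0, 2]

t=0: δ = [1.000e-02, 6.000e-02, 6.000e-02, 1.000e-02, 2.000e-02]  (obs o_0=3)
t=1: δ = [5.400e-03, 1.600e-03, 1.800e-03, 7.200e-03, 3.600e-03]  ψ = [1, 4, 1, 2, 2]  (obs o_1=1)
t=2: δ = [5.760e-04, 1.440e-04, 4.860e-04, 1.440e-04, 3.240e-04]  ψ = [3, 3, 0, 3, 4]  (obs o_2=4)
t=3: δ = [1.152e-05, 1.296e-05, 3.456e-05, 1.458e-05, 2.916e-05]  ψ = [0, 4, 0, 2, 2]  (obs o_3=2)
backtrack: best end state = 2; path = [2, 3, 0, 2]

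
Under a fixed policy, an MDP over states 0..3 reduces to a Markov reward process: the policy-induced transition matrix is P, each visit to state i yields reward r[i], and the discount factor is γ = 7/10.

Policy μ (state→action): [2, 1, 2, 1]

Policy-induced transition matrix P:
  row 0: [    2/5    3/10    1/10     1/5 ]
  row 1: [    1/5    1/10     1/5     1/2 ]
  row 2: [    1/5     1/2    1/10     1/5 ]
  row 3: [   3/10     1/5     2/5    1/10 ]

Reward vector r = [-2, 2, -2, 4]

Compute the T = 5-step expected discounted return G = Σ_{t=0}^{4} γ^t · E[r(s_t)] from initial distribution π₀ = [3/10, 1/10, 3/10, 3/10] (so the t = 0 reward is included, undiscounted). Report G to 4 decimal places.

t=0: π = [0.3000, 0.1000, 0.3000, 0.3000], E[r] = 0.2000, γ^t·E[r] = 0.200000, running G = 0.200000
t=1: π = [0.2900, 0.3100, 0.2000, 0.2000], E[r] = 0.4400, γ^t·E[r] = 0.308000, running G = 0.508000
t=2: π = [0.2780, 0.2580, 0.1910, 0.2730], E[r] = 0.6700, γ^t·E[r] = 0.328300, running G = 0.836300
t=3: π = [0.2829, 0.2593, 0.2077, 0.2501], E[r] = 0.5378, γ^t·E[r] = 0.184465, running G = 1.020765
t=4: π = [0.2816, 0.2647, 0.2010, 0.2528], E[r] = 0.5754, γ^t·E[r] = 0.138144, running G = 1.158909

G = 1.1589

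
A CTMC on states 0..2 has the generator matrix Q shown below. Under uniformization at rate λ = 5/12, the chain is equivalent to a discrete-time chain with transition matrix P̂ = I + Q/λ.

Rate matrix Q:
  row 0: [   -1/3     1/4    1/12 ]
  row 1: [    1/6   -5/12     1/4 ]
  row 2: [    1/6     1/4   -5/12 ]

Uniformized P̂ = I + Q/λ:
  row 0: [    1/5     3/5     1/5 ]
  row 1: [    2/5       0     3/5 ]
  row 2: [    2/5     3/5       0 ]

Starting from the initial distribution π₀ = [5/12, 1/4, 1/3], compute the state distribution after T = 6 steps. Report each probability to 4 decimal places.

t=0: π = [0.4167, 0.2500, 0.3333]
t=1: π = [0.3167, 0.4500, 0.2333]
t=2: π = [0.3367, 0.3300, 0.3333]
t=3: π = [0.3327, 0.4020, 0.2653]
t=4: π = [0.3335, 0.3588, 0.3077]
t=5: π = [0.3333, 0.3847, 0.2820]
t=6: π = [0.3333, 0.3692, 0.2975]

π = [0.3333, 0.3692, 0.2975]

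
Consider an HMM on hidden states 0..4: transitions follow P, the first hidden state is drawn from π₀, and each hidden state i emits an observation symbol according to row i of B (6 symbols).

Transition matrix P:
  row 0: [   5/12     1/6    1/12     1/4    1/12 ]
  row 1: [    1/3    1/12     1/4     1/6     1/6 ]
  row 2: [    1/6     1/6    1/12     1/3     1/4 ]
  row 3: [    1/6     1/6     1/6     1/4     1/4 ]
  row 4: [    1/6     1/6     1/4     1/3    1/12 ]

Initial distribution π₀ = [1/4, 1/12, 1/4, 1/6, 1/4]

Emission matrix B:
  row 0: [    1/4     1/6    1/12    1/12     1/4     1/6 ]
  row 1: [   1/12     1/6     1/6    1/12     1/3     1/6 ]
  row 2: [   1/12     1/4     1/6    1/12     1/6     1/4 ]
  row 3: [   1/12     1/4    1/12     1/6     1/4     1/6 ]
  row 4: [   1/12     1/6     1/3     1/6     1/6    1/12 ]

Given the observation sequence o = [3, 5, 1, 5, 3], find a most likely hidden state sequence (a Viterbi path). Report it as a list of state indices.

path = [4, 2, 3, 2, 3]

t=0: δ = [2.083e-02, 6.944e-03, 2.083e-02, 2.778e-02, 4.167e-02]  (obs o_0=3)
t=1: δ = [1.447e-03, 1.157e-03, 2.604e-03, 2.315e-03, 5.787e-04]  ψ = [0, 4, 4, 4, 3]  (obs o_1=5)
t=2: δ = [1.005e-04, 7.234e-05, 9.645e-05, 2.170e-04, 1.085e-04]  ψ = [0, 2, 3, 2, 2]  (obs o_2=1)
t=3: δ = [6.977e-06, 6.028e-06, 9.042e-06, 9.042e-06, 4.521e-06]  ψ = [0, 3, 3, 3, 3]  (obs o_3=5)
t=4: δ = [2.423e-07, 1.256e-07, 1.256e-07, 5.023e-07, 3.768e-07]  ψ = [0, 2, 1, 2, 2]  (obs o_4=3)
backtrack: best end state = 3; path = [4, 2, 3, 2, 3]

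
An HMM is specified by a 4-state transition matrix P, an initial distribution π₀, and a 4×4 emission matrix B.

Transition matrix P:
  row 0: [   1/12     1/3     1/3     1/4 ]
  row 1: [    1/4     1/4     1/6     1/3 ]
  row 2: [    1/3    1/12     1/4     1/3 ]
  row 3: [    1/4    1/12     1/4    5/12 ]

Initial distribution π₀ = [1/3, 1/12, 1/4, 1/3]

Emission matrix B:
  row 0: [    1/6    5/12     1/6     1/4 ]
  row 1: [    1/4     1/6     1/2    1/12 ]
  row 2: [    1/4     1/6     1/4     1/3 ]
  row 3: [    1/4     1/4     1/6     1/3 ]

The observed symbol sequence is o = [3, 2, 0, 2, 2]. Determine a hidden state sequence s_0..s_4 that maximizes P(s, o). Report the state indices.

path = [0, 1, 1, 1, 1]

t=0: δ = [8.333e-02, 6.944e-03, 8.333e-02, 1.111e-01]  (obs o_0=3)
t=1: δ = [4.630e-03, 1.389e-02, 6.944e-03, 7.716e-03]  ψ = [2, 0, 0, 3]  (obs o_1=2)
t=2: δ = [5.787e-04, 8.681e-04, 5.787e-04, 1.157e-03]  ψ = [1, 1, 1, 1]  (obs o_2=0)
t=3: δ = [4.823e-05, 1.085e-04, 7.234e-05, 8.038e-05]  ψ = [3, 1, 3, 3]  (obs o_3=2)
t=4: δ = [4.521e-06, 1.356e-05, 5.023e-06, 6.028e-06]  ψ = [1, 1, 3, 1]  (obs o_4=2)
backtrack: best end state = 1; path = [0, 1, 1, 1, 1]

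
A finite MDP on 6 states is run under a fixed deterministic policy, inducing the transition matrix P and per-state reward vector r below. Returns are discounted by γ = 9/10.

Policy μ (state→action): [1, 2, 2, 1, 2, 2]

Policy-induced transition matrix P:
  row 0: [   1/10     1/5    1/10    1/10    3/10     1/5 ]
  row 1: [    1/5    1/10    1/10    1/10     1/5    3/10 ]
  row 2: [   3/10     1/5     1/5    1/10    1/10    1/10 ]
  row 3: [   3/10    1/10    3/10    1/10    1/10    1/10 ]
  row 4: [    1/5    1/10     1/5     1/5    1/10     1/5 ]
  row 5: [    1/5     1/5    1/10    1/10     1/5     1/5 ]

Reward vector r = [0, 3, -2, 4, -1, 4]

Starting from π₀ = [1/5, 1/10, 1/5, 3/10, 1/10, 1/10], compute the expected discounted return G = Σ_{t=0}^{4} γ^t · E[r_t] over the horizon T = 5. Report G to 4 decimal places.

t=0: π = [0.2000, 0.1000, 0.2000, 0.3000, 0.1000, 0.1000], E[r] = 1.4000, γ^t·E[r] = 1.400000, running G = 1.400000
t=1: π = [0.2300, 0.1500, 0.1900, 0.1100, 0.1600, 0.1600], E[r] = 0.9900, γ^t·E[r] = 0.891000, running G = 2.291000
t=2: π = [0.2070, 0.1580, 0.1570, 0.1160, 0.1770, 0.1850], E[r] = 1.1870, γ^t·E[r] = 0.961470, running G = 3.252470
t=3: π = [0.2066, 0.1549, 0.1566, 0.1177, 0.1757, 0.1885], E[r] = 1.2006, γ^t·E[r] = 0.875237, running G = 4.127707
t=4: π = [0.2068, 0.1552, 0.1568, 0.1176, 0.1757, 0.1881], E[r] = 1.1988, γ^t·E[r] = 0.786552, running G = 4.914260

G = 4.9143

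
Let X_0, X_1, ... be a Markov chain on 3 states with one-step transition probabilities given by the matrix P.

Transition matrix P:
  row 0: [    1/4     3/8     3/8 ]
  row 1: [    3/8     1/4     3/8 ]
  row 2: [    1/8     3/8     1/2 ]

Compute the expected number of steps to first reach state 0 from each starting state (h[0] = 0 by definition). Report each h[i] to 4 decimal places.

h = [0.0000, 3.7333, 4.8000]

First-step conditioning: h[0] = 0; for i ≠ 0, h[i] = 1 + Σ_k P[i][k]·h[k].
  h[1] = 1 + 1/4·h[1] + 3/8·h[2]
  h[2] = 1 + 3/8·h[1] + 1/2·h[2]
Solving the 2×2 linear system over states ≠ 0 gives exactly h = [0, 56/15, 24/5] (h[0] = 0 is the target).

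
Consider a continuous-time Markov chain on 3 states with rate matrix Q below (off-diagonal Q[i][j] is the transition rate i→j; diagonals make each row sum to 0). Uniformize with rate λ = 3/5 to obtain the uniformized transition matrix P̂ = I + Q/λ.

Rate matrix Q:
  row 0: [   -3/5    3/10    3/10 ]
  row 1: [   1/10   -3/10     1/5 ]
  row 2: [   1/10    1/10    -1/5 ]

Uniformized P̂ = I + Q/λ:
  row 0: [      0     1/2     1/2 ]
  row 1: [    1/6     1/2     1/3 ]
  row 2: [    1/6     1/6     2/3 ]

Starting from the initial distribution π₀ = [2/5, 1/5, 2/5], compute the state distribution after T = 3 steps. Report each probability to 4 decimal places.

π = [0.1417, 0.3241, 0.5343]

t=0: π = [0.4000, 0.2000, 0.4000]
t=1: π = [0.1000, 0.3667, 0.5333]
t=2: π = [0.1500, 0.3222, 0.5278]
t=3: π = [0.1417, 0.3241, 0.5343]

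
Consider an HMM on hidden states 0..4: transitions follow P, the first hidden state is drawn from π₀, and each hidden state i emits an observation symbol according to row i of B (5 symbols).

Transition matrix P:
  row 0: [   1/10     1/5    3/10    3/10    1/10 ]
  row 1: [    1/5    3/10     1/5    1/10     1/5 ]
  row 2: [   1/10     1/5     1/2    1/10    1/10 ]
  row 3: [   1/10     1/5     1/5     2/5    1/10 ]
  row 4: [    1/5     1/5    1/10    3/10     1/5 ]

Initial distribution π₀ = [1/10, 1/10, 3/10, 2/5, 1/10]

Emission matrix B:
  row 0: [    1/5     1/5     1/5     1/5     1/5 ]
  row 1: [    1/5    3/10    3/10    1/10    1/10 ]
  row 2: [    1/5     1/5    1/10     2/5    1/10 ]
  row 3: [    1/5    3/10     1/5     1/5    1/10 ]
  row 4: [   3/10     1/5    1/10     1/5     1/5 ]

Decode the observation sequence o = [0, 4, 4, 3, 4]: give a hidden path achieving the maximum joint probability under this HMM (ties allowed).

t=0: δ = [2.000e-02, 2.000e-02, 6.000e-02, 8.000e-02, 3.000e-02]  (obs o_0=0)
t=1: δ = [1.600e-03, 1.600e-03, 3.000e-03, 3.200e-03, 1.600e-03]  ψ = [3, 3, 2, 3, 3]  (obs o_1=4)
t=2: δ = [6.400e-05, 6.400e-05, 1.500e-04, 1.280e-04, 6.400e-05]  ψ = [1, 3, 2, 3, 1]  (obs o_2=4)
t=3: δ = [3.000e-06, 3.000e-06, 3.000e-05, 1.024e-05, 3.000e-06]  ψ = [2, 2, 2, 3, 2]  (obs o_3=3)
t=4: δ = [6.000e-07, 6.000e-07, 1.500e-06, 4.096e-07, 6.000e-07]  ψ = [2, 2, 2, 3, 2]  (obs o_4=4)
backtrack: best end state = 2; path = [2, 2, 2, 2, 2]

path = [2, 2, 2, 2, 2]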